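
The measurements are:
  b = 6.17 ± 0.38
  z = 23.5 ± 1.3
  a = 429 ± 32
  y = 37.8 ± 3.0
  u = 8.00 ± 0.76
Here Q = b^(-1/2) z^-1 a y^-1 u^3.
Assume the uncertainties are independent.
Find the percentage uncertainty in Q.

Products/powers → add relative errors in quadrature, weighted by exponent:
  (−½·δb/b)² = (-0.5×0.0616)² = 0.000948;  (-1·δz/z)² = (-1×0.0553)² = 0.00306;  (1·δa/a)² = (1×0.0746)² = 0.00556;  (-1·δy/y)² = (-1×0.0794)² = 0.00630;  (3·δu/u)² = (3×0.0950)² = 0.0812
δQ/Q = √(0.0971) = 0.312

31.2%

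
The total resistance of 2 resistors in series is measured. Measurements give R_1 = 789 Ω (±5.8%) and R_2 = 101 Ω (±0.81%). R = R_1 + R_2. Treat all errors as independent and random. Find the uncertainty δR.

For a sum/difference, combine absolute errors in quadrature:
  (δR_1)² = 2090;  (δR_2)² = 0.669
δR = √(2090) = 45.8 Ω

45.8 Ω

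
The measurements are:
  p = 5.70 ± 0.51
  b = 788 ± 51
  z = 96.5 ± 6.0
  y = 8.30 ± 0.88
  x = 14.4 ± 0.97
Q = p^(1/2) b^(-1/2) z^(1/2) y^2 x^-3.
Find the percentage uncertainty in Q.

Each factor contributes (exponent × relative error)² to (δQ/Q)²:
  (½·δp/p)² = (0.5×0.0895)² = 0.00200;  (−½·δb/b)² = (-0.5×0.0647)² = 0.00105;  (½·δz/z)² = (0.5×0.0622)² = 0.000966;  (2·δy/y)² = (2×0.106)² = 0.0450;  (-3·δx/x)² = (-3×0.0674)² = 0.0408
δQ/Q = √(0.0898) = 0.300

30.0%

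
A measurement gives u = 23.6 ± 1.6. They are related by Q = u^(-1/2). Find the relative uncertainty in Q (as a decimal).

0.0339

Q ∝ u^(-1/2), so δQ/Q = |−½| · δu/u = 0.5 × 0.0678 = 0.0339.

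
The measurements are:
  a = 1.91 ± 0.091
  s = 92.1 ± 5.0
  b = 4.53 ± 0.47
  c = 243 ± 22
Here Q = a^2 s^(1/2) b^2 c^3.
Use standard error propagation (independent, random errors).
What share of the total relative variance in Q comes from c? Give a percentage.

58.2%

(δQ/Q)² = (2·δa/a)² + (½·δs/s)² + (2·δb/b)² + (3·δc/c)²
  a term: (2×0.0476)² = 0.00908
  s term: (0.5×0.0543)² = 0.000737
  b term: (2×0.104)² = 0.0431
  c term: (3×0.0905)² = 0.0738
Total = 0.127. Share from c = 0.0738/0.127 = 0.582.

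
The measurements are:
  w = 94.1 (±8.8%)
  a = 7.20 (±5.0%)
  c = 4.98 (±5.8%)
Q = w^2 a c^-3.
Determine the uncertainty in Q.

Products/powers → add relative errors in quadrature, weighted by exponent:
  (2·δw/w)² = (2×0.0880)² = 0.0310;  (1·δa/a)² = (1×0.0500)² = 0.00250;  (-3·δc/c)² = (-3×0.0580)² = 0.0303
δQ/Q = √(0.0638) = 0.252
Q = 516, so δQ = 0.252 × 516 = 130.

130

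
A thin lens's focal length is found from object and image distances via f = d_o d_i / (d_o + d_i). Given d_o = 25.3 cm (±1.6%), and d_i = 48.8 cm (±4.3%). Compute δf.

0.301 cm

∂f/∂d_o = (d_i/(d_o+d_i))² = 0.434;  ∂f/∂d_i = (d_o/(d_o+d_i))² = 0.117
δf = √((∂f/∂d_o · δd_o)² + (∂f/∂d_i · δd_i)²) = √(0.0308 + 0.0598) = 0.301 cm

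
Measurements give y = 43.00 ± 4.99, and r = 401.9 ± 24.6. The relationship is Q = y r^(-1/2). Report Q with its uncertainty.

2.145 ± 0.257

Products/powers → add relative errors in quadrature, weighted by exponent:
  (1·δy/y)² = (1×0.116)² = 0.0135;  (−½·δr/r)² = (-0.5×0.0612)² = 0.000937
δQ/Q = √(0.0144) = 0.120
Q = 2.145, so δQ = 0.120 × 2.145 = 0.257.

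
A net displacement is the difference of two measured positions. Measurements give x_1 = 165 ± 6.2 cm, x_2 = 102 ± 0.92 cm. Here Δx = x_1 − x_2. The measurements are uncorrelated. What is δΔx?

Δx is a linear combination, so absolute uncertainties add in quadrature:
  (δx_1)² = 38.4;  (δx_2)² = 0.846
δΔx = √(39.3) = 6.27 cm

6.27 cm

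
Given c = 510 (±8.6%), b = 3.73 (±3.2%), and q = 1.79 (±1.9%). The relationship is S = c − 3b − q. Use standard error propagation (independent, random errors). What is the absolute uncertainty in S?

43.9

Absolute uncertainties add in quadrature for a linear combination:
  (δc)² = 1920;  (3·δb)² = 0.128;  (δq)² = 0.00116
δS = √(1920) = 43.9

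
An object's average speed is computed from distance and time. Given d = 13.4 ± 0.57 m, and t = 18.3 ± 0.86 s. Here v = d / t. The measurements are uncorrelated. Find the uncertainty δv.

v is a product of powers, so relative uncertainties combine in quadrature:
  (1·δd/d)² = (1×0.0425)² = 0.00181;  (-1·δt/t)² = (-1×0.0470)² = 0.00221
δv/v = √(0.00402) = 0.0634
v = 0.732 m/s, so δv = 0.0634 × 0.732 = 0.0464 m/s.

0.0464 m/s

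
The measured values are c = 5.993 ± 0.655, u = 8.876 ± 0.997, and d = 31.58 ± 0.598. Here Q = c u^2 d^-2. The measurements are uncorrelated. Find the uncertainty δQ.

For a monomial Q ∝ c, u^2, d^-2, fractional errors add in quadrature:
  (1·δc/c)² = (1×0.109)² = 0.0119;  (2·δu/u)² = (2×0.112)² = 0.0505;  (-2·δd/d)² = (-2×0.0189)² = 0.00143
δQ/Q = √(0.0638) = 0.253
Q = 0.4734, so δQ = 0.253 × 0.4734 = 0.120.

0.120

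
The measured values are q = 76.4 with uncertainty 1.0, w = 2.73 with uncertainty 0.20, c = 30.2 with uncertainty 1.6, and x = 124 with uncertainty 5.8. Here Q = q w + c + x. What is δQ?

16.6

Let p = q·w = 209. δp/p = √((1·δq/q)² + (1·δw/w)²) = √(0.000171 + 0.00537) = 0.0744, so δp = 15.5.
Q = p + c + x: δQ = √(δp² + δc² + δx²) = √(241 + 2.56 + 33.6) = 16.6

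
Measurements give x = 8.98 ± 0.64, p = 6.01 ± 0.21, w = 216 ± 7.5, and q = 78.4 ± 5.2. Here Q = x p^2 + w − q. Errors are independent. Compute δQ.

33.6

Let h = x·p^2 = 324. δh/h = √((1·δx/x)² + (2·δp/p)²) = √(0.00508 + 0.00488) = 0.0998, so δh = 32.4.
Q = h + w − q: δQ = √(δh² + δw² + δq²) = √(1050 + 56.2 + 27.0) = 33.6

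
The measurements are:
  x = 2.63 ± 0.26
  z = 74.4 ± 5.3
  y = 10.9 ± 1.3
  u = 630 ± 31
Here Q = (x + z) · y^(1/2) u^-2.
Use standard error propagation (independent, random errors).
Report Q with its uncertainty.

(6.41 ± 0.859) × 10^-4

Let w = x + z = 77.0. δw = √(δx² + δz²) = √(0.0676 + 28.1) = 5.31, so δw/w = 0.0689.
Q is then a monomial in w, y, u:
δQ/Q = √((δw/w)² + (½·δy/y)² + (-2·δu/u)²) = √(0.00475 + 0.00356 + 0.00969) = 0.134
Q = 0.000641, so δQ = 0.134 × 0.000641 = 8.59e-05.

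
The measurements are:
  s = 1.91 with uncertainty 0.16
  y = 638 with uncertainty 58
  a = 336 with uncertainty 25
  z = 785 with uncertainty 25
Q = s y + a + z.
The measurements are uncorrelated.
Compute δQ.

155

Let p = s·y = 1220. δp/p = √((1·δs/s)² + (1·δy/y)²) = √(0.00702 + 0.00826) = 0.124, so δp = 151.
Q = p + a + z: δQ = √(δp² + δa² + δz²) = √(22700 + 625 + 625) = 155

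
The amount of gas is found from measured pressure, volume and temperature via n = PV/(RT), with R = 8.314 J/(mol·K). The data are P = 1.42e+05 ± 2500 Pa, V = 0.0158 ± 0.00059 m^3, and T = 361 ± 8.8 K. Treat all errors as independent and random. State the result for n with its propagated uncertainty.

For a monomial n ∝ P, V, T^-1, fractional errors add in quadrature:
  (1·δP/P)² = (1×0.0176)² = 0.000310;  (1·δV/V)² = (1×0.0373)² = 0.00139;  (-1·δT/T)² = (-1×0.0244)² = 0.000594
δn/n = √(0.00230) = 0.0479
n = 0.748 mol, so δn = 0.0479 × 0.748 = 0.0358 mol.

0.748 ± 0.0358 mol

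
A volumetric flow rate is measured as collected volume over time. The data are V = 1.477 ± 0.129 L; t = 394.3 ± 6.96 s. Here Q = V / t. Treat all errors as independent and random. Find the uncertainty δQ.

Products/powers → add relative errors in quadrature, weighted by exponent:
  (1·δV/V)² = (1×0.0873)² = 0.00763;  (-1·δt/t)² = (-1×0.0177)² = 0.000312
δQ/Q = √(0.00794) = 0.0891
Q = 0.003746 L/s, so δQ = 0.0891 × 0.003746 = 0.000334 L/s.

0.000334 L/s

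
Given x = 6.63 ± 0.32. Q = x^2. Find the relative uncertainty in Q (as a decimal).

0.0965

Since Q is a product/quotient, work with relative uncertainties:
  (2·δx/x)² = (2×0.0483)² = 0.00932
δQ/Q = √(0.00932) = 0.0965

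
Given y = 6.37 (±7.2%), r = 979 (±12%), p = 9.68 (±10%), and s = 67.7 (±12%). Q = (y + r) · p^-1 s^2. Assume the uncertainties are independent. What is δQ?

1.33e+05

Let u = y + r = 985. δu = √(δy² + δr²) = √(0.210 + 13800) = 117, so δu/u = 0.119.
Q is then a monomial in u, p, s:
δQ/Q = √((δu/u)² + (-1·δp/p)² + (2·δs/s)²) = √(0.0142 + 0.0100 + 0.0576) = 0.286
Q = 4.67e+05, so δQ = 0.286 × 4.67e+05 = 1.33e+05.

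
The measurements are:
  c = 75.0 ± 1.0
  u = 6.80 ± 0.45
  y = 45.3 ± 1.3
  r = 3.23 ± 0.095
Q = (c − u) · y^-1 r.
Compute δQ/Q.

Let w = c − u = 68.2. δw = √(δc² + δu²) = √(1.00 + 0.203) = 1.10, so δw/w = 0.0161.
Q is then a monomial in w, y, r:
δQ/Q = √((δw/w)² + (-1·δy/y)² + (1·δr/r)²) = √(0.000259 + 0.000824 + 0.000865) = 0.0441

0.0441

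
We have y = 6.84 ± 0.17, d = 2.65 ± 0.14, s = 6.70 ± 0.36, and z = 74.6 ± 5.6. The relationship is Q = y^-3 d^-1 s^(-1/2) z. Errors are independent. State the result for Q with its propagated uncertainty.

Products/powers → add relative errors in quadrature, weighted by exponent:
  (-3·δy/y)² = (-3×0.0249)² = 0.00556;  (-1·δd/d)² = (-1×0.0528)² = 0.00279;  (−½·δs/s)² = (-0.5×0.0537)² = 0.000722;  (1·δz/z)² = (1×0.0751)² = 0.00564
δQ/Q = √(0.0147) = 0.121
Q = 0.0340, so δQ = 0.121 × 0.0340 = 0.00412.

0.0340 ± 0.00412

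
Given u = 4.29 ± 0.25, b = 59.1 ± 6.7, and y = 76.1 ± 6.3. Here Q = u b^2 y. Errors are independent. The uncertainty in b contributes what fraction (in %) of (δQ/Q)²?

83.4%

(δQ/Q)² = (1·δu/u)² + (2·δb/b)² + (1·δy/y)²
  u term: (1×0.0583)² = 0.00340
  b term: (2×0.113)² = 0.0514
  y term: (1×0.0828)² = 0.00685
Total = 0.0617. Share from b = 0.0514/0.0617 = 0.834.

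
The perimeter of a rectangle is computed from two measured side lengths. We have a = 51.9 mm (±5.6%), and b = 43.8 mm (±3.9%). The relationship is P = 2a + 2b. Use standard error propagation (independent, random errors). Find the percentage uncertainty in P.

3.52%

Each term contributes (cᵢ δxᵢ)² to (δP)²:
  (2·δa)² = 33.8;  (2·δb)² = 11.7
δP = √(45.5) = 6.74 mm
P = 191 mm, so δP/P = 6.74/191 = 0.0352.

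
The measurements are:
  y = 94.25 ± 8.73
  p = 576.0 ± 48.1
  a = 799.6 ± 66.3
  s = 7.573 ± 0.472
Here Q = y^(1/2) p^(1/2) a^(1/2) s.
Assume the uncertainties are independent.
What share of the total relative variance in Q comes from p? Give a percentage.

18.4%

(δQ/Q)² = (½·δy/y)² + (½·δp/p)² + (½·δa/a)² + (1·δs/s)²
  y term: (0.5×0.0926)² = 0.00214
  p term: (0.5×0.0835)² = 0.00174
  a term: (0.5×0.0829)² = 0.00172
  s term: (1×0.0623)² = 0.00388
Total = 0.00949. Share from p = 0.00174/0.00949 = 0.184.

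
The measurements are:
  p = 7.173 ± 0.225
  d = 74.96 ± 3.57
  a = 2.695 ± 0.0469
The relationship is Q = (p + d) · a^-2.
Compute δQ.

Let u = p + d = 82.13. δu = √(δp² + δd²) = √(0.0506 + 12.7) = 3.58, so δu/u = 0.0436.
Q is then a monomial in u, a:
δQ/Q = √((δu/u)² + (-2·δa/a)²) = √(0.00190 + 0.00121) = 0.0558
Q = 11.31, so δQ = 0.0558 × 11.31 = 0.630.

0.630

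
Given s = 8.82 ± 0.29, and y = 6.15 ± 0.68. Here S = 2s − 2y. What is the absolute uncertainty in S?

1.48

Absolute uncertainties add in quadrature for a linear combination:
  (2·δs)² = 0.336;  (2·δy)² = 1.85
δS = √(2.19) = 1.48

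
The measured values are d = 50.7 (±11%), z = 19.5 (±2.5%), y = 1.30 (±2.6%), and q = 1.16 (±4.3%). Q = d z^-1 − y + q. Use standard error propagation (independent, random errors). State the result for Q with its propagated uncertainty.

2.46 ± 0.299

Let p = d·z^-1 = 2.60. δp/p = √((1·δd/d)² + (-1·δz/z)²) = √(0.0121 + 0.000625) = 0.113, so δp = 0.293.
Q = p − y + q: δQ = √(δp² + δy² + δq²) = √(0.0860 + 0.00114 + 0.00249) = 0.299
Q = 2.46.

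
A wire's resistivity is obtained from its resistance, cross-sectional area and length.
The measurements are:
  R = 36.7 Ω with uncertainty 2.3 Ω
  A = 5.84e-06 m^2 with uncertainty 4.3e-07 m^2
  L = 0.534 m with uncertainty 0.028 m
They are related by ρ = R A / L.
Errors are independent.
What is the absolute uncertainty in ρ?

Each factor contributes (exponent × relative error)² to (δρ/ρ)²:
  (1·δR/R)² = (1×0.0627)² = 0.00393;  (1·δA/A)² = (1×0.0736)² = 0.00542;  (-1·δL/L)² = (-1×0.0524)² = 0.00275
δρ/ρ = √(0.0121) = 0.110
ρ = 0.000401 Ω·m, so δρ = 0.110 × 0.000401 = 4.41e-05 Ω·m.

4.41e-05 Ω·m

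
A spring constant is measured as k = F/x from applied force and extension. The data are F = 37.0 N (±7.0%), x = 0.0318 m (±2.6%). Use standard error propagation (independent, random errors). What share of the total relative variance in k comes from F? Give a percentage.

87.9%

(δk/k)² = (1·δF/F)² + (-1·δx/x)²
  F term: (1×0.0700)² = 0.00490
  x term: (-1×0.0260)² = 0.000676
Total = 0.00558. Share from F = 0.00490/0.00558 = 0.879.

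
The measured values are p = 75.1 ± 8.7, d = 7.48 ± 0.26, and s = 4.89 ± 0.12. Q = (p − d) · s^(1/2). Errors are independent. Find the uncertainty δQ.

19.3

Let u = p − d = 67.6. δu = √(δp² + δd²) = √(75.7 + 0.0676) = 8.70, so δu/u = 0.129.
Q is then a monomial in u, s:
δQ/Q = √((δu/u)² + (½·δs/s)²) = √(0.0166 + 0.000151) = 0.129
Q = 150, so δQ = 0.129 × 150 = 19.3.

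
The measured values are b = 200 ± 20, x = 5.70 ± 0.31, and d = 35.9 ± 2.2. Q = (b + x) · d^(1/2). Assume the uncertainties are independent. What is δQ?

Let u = b + x = 206. δu = √(δb² + δx²) = √(400 + 0.0961) = 20.0, so δu/u = 0.0972.
Q is then a monomial in u, d:
δQ/Q = √((δu/u)² + (½·δd/d)²) = √(0.00946 + 0.000939) = 0.102
Q = 1230, so δQ = 0.102 × 1230 = 126.

126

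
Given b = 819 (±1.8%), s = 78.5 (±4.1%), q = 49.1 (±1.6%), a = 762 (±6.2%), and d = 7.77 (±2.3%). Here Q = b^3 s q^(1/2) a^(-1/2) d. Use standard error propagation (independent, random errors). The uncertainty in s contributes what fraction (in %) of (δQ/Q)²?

(δQ/Q)² = (3·δb/b)² + (1·δs/s)² + (½·δq/q)² + (−½·δa/a)² + (1·δd/d)²
  b term: (3×0.0180)² = 0.00292
  s term: (1×0.0410)² = 0.00168
  q term: (0.5×0.0160)² = 6.4e-05
  a term: (-0.5×0.0620)² = 0.000961
  d term: (1×0.0230)² = 0.000529
Total = 0.00615. Share from s = 0.00168/0.00615 = 0.273.

27.3%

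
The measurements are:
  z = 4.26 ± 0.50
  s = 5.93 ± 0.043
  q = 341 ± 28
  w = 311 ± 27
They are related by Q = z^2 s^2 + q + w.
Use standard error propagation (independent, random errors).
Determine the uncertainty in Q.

Let p = z^2·s^2 = 638. δp/p = √((2·δz/z)² + (2·δs/s)²) = √(0.0551 + 0.000210) = 0.235, so δp = 150.
Q = p + q + w: δQ = √(δp² + δq² + δw²) = √(22500 + 784 + 729) = 155

155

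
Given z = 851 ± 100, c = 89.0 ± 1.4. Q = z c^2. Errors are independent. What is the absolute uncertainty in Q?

8.2e+05

Since Q is a product/quotient, work with relative uncertainties:
  (1·δz/z)² = (1×0.118)² = 0.0138;  (2·δc/c)² = (2×0.0157)² = 0.000990
δQ/Q = √(0.0148) = 0.122
Q = 6.74e+06, so δQ = 0.122 × 6.74e+06 = 8.2e+05.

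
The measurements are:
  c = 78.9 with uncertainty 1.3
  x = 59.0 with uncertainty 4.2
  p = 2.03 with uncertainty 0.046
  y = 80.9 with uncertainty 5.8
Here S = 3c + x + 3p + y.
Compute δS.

8.16

For a sum/difference, combine absolute errors in quadrature:
  (3·δc)² = 15.2;  (δx)² = 17.6;  (3·δp)² = 0.0190;  (δy)² = 33.6
δS = √(66.5) = 8.16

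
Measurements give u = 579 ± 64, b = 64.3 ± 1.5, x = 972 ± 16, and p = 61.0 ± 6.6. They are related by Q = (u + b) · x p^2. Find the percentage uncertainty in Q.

Let w = u + b = 643. δw = √(δu² + δb²) = √(4100 + 2.25) = 64.0, so δw/w = 0.0995.
Q is then a monomial in w, x, p:
δQ/Q = √((δw/w)² + (1·δx/x)² + (2·δp/p)²) = √(0.00990 + 0.000271 + 0.0468) = 0.239

23.9%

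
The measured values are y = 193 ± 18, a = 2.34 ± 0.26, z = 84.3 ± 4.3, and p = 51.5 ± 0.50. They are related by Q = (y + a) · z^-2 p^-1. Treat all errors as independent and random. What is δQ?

Let u = y + a = 195. δu = √(δy² + δa²) = √(324 + 0.0676) = 18.0, so δu/u = 0.0922.
Q is then a monomial in u, z, p:
δQ/Q = √((δu/u)² + (-2·δz/z)² + (-1·δp/p)²) = √(0.00849 + 0.0104 + 9.43e-05) = 0.138
Q = 0.000534, so δQ = 0.138 × 0.000534 = 7.36e-05.

7.36e-05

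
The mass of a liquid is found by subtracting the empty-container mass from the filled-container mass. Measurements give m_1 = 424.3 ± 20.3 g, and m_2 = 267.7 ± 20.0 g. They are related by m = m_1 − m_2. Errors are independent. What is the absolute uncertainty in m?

28.5 g

m is a linear combination, so absolute uncertainties add in quadrature:
  (δm_1)² = 412;  (δm_2)² = 400
δm = √(812) = 28.5 g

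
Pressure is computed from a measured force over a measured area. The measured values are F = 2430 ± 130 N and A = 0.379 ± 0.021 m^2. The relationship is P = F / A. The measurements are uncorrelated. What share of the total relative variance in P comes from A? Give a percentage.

51.8%

(δP/P)² = (1·δF/F)² + (-1·δA/A)²
  F term: (1×0.0535)² = 0.00286
  A term: (-1×0.0554)² = 0.00307
Total = 0.00593. Share from A = 0.00307/0.00593 = 0.518.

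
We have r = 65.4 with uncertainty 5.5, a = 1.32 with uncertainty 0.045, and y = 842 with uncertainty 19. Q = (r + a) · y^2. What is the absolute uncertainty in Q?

4.45e+06

Let u = r + a = 66.7. δu = √(δr² + δa²) = √(30.2 + 0.00202) = 5.50, so δu/u = 0.0824.
Q is then a monomial in u, y:
δQ/Q = √((δu/u)² + (2·δy/y)²) = √(0.00680 + 0.00204) = 0.0940
Q = 4.73e+07, so δQ = 0.0940 × 4.73e+07 = 4.45e+06.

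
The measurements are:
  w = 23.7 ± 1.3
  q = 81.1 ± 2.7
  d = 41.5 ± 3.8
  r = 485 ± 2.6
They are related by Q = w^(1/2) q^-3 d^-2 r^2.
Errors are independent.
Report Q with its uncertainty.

Products/powers → add relative errors in quadrature, weighted by exponent:
  (½·δw/w)² = (0.5×0.0549)² = 0.000752;  (-3·δq/q)² = (-3×0.0333)² = 0.00998;  (-2·δd/d)² = (-2×0.0916)² = 0.0335;  (2·δr/r)² = (2×0.00536)² = 0.000115
δQ/Q = √(0.0444) = 0.211
Q = 0.00125, so δQ = 0.211 × 0.00125 = 0.000263.

0.00125 ± 0.000263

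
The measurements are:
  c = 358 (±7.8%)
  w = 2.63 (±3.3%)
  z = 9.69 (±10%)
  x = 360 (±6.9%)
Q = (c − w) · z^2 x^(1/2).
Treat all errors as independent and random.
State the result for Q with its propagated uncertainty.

Let u = c − w = 355. δu = √(δc² + δw²) = √(780 + 0.00753) = 27.9, so δu/u = 0.0786.
Q is then a monomial in u, z, x:
δQ/Q = √((δu/u)² + (2·δz/z)² + (½·δx/x)²) = √(0.00617 + 0.0400 + 0.00119) = 0.218
Q = 6.33e+05, so δQ = 0.218 × 6.33e+05 = 1.38e+05.

(6.33 ± 1.38) × 10^5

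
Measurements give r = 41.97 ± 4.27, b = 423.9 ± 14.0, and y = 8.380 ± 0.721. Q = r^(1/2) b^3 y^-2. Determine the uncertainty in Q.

1.44e+06

For a monomial Q ∝ r^(1/2), b^3, y^-2, fractional errors add in quadrature:
  (½·δr/r)² = (0.5×0.102)² = 0.00259;  (3·δb/b)² = (3×0.0330)² = 0.00982;  (-2·δy/y)² = (-2×0.0860)² = 0.0296
δQ/Q = √(0.0420) = 0.205
Q = 7.027e+06, so δQ = 0.205 × 7.027e+06 = 1.44e+06.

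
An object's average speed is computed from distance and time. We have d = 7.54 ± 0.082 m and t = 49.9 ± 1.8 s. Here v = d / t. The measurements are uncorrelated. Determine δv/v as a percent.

3.77%

For a monomial v ∝ d, t^-1, fractional errors add in quadrature:
  (1·δd/d)² = (1×0.0109)² = 0.000118;  (-1·δt/t)² = (-1×0.0361)² = 0.00130
δv/v = √(0.00142) = 0.0377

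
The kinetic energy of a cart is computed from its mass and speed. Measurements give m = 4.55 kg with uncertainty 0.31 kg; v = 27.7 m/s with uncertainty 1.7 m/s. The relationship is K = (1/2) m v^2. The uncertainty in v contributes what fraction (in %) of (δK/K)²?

76.4%

(δK/K)² = (1·δm/m)² + (2·δv/v)²
  m term: (1×0.0681)² = 0.00464
  v term: (2×0.0614)² = 0.0151
Total = 0.0197. Share from v = 0.0151/0.0197 = 0.764.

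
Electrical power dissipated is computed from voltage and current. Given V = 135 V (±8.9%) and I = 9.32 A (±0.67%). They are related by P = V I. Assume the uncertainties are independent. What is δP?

Products/powers → add relative errors in quadrature, weighted by exponent:
  (1·δV/V)² = (1×0.0890)² = 0.00792;  (1·δI/I)² = (1×0.00670)² = 4.49e-05
δP/P = √(0.00797) = 0.0893
P = 1260 W, so δP = 0.0893 × 1260 = 112 W.

112 W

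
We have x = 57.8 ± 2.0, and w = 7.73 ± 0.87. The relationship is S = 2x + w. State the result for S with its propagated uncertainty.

Absolute uncertainties add in quadrature for a linear combination:
  (2·δx)² = 16.0;  (δw)² = 0.757
δS = √(16.8) = 4.09
S = 123.

123 ± 4.09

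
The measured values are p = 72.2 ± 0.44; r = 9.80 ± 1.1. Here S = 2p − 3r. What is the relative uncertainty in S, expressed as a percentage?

Sums and differences: (δS)² = Σ (cᵢ δxᵢ)².
  (2·δp)² = 0.774;  (3·δr)² = 10.9
δS = √(11.7) = 3.42
S = 115, so δS/S = 3.42/115 = 0.0297.

2.97%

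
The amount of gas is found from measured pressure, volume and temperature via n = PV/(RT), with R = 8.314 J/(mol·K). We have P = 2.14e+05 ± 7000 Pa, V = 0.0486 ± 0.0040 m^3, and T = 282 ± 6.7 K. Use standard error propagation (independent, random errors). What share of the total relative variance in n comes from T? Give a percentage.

(δn/n)² = (1·δP/P)² + (1·δV/V)² + (-1·δT/T)²
  P term: (1×0.0327)² = 0.00107
  V term: (1×0.0823)² = 0.00677
  T term: (-1×0.0238)² = 0.000564
Total = 0.00841. Share from T = 0.000564/0.00841 = 0.0671.

6.71%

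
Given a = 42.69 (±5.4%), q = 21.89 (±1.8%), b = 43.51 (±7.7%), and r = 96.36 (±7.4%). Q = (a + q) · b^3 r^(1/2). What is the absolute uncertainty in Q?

1.24e+07

Let u = a + q = 64.58. δu = √(δa² + δq²) = √(5.31 + 0.155) = 2.34, so δu/u = 0.0362.
Q is then a monomial in u, b, r:
δQ/Q = √((δu/u)² + (3·δb/b)² + (½·δr/r)²) = √(0.00131 + 0.0534 + 0.00137) = 0.237
Q = 5.222e+07, so δQ = 0.237 × 5.222e+07 = 1.24e+07.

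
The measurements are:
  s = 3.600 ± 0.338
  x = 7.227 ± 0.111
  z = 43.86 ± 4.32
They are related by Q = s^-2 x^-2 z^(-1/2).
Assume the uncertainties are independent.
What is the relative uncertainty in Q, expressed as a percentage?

Products/powers → add relative errors in quadrature, weighted by exponent:
  (-2·δs/s)² = (-2×0.0939)² = 0.0353;  (-2·δx/x)² = (-2×0.0154)² = 0.000944;  (−½·δz/z)² = (-0.5×0.0985)² = 0.00243
δQ/Q = √(0.0386) = 0.197

19.7%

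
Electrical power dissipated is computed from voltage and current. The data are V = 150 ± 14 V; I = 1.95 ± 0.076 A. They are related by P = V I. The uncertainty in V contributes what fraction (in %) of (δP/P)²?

(δP/P)² = (1·δV/V)² + (1·δI/I)²
  V term: (1×0.0933)² = 0.00871
  I term: (1×0.0390)² = 0.00152
Total = 0.0102. Share from V = 0.00871/0.0102 = 0.852.

85.2%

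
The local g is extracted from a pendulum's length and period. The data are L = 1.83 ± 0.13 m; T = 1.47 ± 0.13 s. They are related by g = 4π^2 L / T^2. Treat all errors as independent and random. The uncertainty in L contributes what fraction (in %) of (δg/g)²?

13.9%

(δg/g)² = (1·δL/L)² + (-2·δT/T)²
  L term: (1×0.0710)² = 0.00505
  T term: (-2×0.0884)² = 0.0313
Total = 0.0363. Share from L = 0.00505/0.0363 = 0.139.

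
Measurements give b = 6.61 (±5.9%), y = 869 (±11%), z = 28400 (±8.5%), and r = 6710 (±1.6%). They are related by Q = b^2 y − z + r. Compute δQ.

6580

Let p = b^2·y = 38000. δp/p = √((2·δb/b)² + (1·δy/y)²) = √(0.0139 + 0.0121) = 0.161, so δp = 6130.
Q = p − z + r: δQ = √(δp² + δz² + δr²) = √(3.75e+07 + 5.83e+06 + 11500) = 6580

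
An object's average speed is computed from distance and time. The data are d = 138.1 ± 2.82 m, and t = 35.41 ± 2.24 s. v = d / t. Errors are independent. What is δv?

0.259 m/s

Relative error in a monomial: (δv/v)² = Σ (nᵢ · δxᵢ/xᵢ)².
  (1·δd/d)² = (1×0.0204)² = 0.000417;  (-1·δt/t)² = (-1×0.0633)² = 0.00400
δv/v = √(0.00442) = 0.0665
v = 3.900 m/s, so δv = 0.0665 × 3.900 = 0.259 m/s.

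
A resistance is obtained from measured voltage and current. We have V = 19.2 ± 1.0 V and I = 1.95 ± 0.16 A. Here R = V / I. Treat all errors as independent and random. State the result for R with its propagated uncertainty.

9.85 ± 0.957 Ω

Relative error in a monomial: (δR/R)² = Σ (nᵢ · δxᵢ/xᵢ)².
  (1·δV/V)² = (1×0.0521)² = 0.00271;  (-1·δI/I)² = (-1×0.0821)² = 0.00673
δR/R = √(0.00945) = 0.0972
R = 9.85 Ω, so δR = 0.0972 × 9.85 = 0.957 Ω.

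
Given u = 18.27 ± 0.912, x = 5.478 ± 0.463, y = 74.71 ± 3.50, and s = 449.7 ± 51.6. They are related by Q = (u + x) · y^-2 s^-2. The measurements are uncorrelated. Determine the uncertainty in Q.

Let w = u + x = 23.75. δw = √(δu² + δx²) = √(0.832 + 0.214) = 1.02, so δw/w = 0.0431.
Q is then a monomial in w, y, s:
δQ/Q = √((δw/w)² + (-2·δy/y)² + (-2·δs/s)²) = √(0.00185 + 0.00878 + 0.0527) = 0.252
Q = 2.104e-08, so δQ = 0.252 × 2.104e-08 = 5.29e-09.

5.29e-09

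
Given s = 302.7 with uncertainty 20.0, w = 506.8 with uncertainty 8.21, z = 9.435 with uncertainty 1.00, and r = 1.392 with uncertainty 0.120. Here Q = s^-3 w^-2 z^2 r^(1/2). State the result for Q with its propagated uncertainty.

(1.474 ± 0.435) × 10^-11

Since Q is a product/quotient, work with relative uncertainties:
  (-3·δs/s)² = (-3×0.0661)² = 0.0393;  (-2·δw/w)² = (-2×0.0162)² = 0.00105;  (2·δz/z)² = (2×0.106)² = 0.0449;  (½·δr/r)² = (0.5×0.0862)² = 0.00186
δQ/Q = √(0.0871) = 0.295
Q = 1.474e-11, so δQ = 0.295 × 1.474e-11 = 4.35e-12.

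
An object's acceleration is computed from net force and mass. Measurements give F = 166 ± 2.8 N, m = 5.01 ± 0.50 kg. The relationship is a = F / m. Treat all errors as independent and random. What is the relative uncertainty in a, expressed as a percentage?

For a monomial a ∝ F, m^-1, fractional errors add in quadrature:
  (1·δF/F)² = (1×0.0169)² = 0.000285;  (-1·δm/m)² = (-1×0.0998)² = 0.00996
δa/a = √(0.0102) = 0.101

10.1%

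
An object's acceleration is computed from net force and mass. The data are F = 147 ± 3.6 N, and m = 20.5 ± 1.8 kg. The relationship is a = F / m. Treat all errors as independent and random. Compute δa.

Relative error in a monomial: (δa/a)² = Σ (nᵢ · δxᵢ/xᵢ)².
  (1·δF/F)² = (1×0.0245)² = 0.000600;  (-1·δm/m)² = (-1×0.0878)² = 0.00771
δa/a = √(0.00831) = 0.0912
a = 7.17 m/s^2, so δa = 0.0912 × 7.17 = 0.654 m/s^2.

0.654 m/s^2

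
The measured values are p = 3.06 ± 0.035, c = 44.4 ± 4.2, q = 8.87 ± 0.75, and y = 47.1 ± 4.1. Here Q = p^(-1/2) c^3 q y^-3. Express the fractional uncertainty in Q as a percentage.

Since Q is a product/quotient, work with relative uncertainties:
  (−½·δp/p)² = (-0.5×0.0114)² = 3.27e-05;  (3·δc/c)² = (3×0.0946)² = 0.0805;  (1·δq/q)² = (1×0.0846)² = 0.00715;  (-3·δy/y)² = (-3×0.0870)² = 0.0682
δQ/Q = √(0.156) = 0.395

39.5%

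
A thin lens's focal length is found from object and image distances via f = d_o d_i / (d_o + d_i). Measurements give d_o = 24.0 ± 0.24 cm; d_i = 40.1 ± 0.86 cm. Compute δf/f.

0.0102

∂f/∂d_o = (d_i/(d_o+d_i))² = 0.391;  ∂f/∂d_i = (d_o/(d_o+d_i))² = 0.140
δf = √((∂f/∂d_o · δd_o)² + (∂f/∂d_i · δd_i)²) = √(0.00882 + 0.0145) = 0.153 cm
f = 15.0 cm, so δf/f = 0.153/15.0 = 0.0102.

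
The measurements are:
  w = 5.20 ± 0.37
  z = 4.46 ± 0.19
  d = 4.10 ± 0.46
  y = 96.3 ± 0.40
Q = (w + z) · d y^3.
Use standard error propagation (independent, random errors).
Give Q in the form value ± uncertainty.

(3.54 ± 0.427) × 10^7

Let u = w + z = 9.66. δu = √(δw² + δz²) = √(0.137 + 0.0361) = 0.416, so δu/u = 0.0431.
Q is then a monomial in u, d, y:
δQ/Q = √((δu/u)² + (1·δd/d)² + (3·δy/y)²) = √(0.00185 + 0.0126 + 0.000155) = 0.121
Q = 3.54e+07, so δQ = 0.121 × 3.54e+07 = 4.27e+06.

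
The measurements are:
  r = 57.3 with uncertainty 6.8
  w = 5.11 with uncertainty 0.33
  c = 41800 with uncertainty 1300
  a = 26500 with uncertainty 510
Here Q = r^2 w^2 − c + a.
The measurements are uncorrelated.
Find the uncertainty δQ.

23200

Let p = r^2·w^2 = 85700. δp/p = √((2·δr/r)² + (2·δw/w)²) = √(0.0563 + 0.0167) = 0.270, so δp = 23200.
Q = p − c + a: δQ = √(δp² + δc² + δa²) = √(5.37e+08 + 1.69e+06 + 2.6e+05) = 23200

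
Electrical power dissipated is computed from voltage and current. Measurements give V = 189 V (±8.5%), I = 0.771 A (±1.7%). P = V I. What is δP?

12.6 W

Products/powers → add relative errors in quadrature, weighted by exponent:
  (1·δV/V)² = (1×0.0850)² = 0.00723;  (1·δI/I)² = (1×0.0170)² = 0.000289
δP/P = √(0.00751) = 0.0867
P = 146 W, so δP = 0.0867 × 146 = 12.6 W.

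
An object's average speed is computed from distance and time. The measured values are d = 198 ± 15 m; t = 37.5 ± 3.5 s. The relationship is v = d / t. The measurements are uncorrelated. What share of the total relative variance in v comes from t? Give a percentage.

(δv/v)² = (1·δd/d)² + (-1·δt/t)²
  d term: (1×0.0758)² = 0.00574
  t term: (-1×0.0933)² = 0.00871
Total = 0.0145. Share from t = 0.00871/0.0145 = 0.603.

60.3%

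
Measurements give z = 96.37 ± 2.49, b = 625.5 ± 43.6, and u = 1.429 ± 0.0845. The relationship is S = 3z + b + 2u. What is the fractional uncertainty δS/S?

Sums and differences: (δS)² = Σ (cᵢ δxᵢ)².
  (3·δz)² = 55.8;  (δb)² = 1900;  (2·δu)² = 0.0286
δS = √(1960) = 44.2
S = 917.5, so δS/S = 44.2/917.5 = 0.0482.

0.0482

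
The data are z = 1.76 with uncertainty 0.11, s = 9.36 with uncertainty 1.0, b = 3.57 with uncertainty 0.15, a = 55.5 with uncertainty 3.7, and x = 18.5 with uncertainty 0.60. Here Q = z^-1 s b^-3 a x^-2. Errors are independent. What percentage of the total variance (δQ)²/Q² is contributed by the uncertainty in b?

(δQ/Q)² = (-1·δz/z)² + (1·δs/s)² + (-3·δb/b)² + (1·δa/a)² + (-2·δx/x)²
  z term: (-1×0.0625)² = 0.00391
  s term: (1×0.107)² = 0.0114
  b term: (-3×0.0420)² = 0.0159
  a term: (1×0.0667)² = 0.00444
  x term: (-2×0.0324)² = 0.00421
Total = 0.0399. Share from b = 0.0159/0.0399 = 0.399.

39.9%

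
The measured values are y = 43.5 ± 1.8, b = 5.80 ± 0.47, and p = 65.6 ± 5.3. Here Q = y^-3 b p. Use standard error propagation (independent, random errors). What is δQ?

For a monomial Q ∝ y^-3, b, p, fractional errors add in quadrature:
  (-3·δy/y)² = (-3×0.0414)² = 0.0154;  (1·δb/b)² = (1×0.0810)² = 0.00657;  (1·δp/p)² = (1×0.0808)² = 0.00653
δQ/Q = √(0.0285) = 0.169
Q = 0.00462, so δQ = 0.169 × 0.00462 = 0.000780.

0.000780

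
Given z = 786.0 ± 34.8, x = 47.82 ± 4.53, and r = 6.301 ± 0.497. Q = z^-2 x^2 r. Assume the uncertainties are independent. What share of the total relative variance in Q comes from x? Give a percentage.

71.9%

(δQ/Q)² = (-2·δz/z)² + (2·δx/x)² + (1·δr/r)²
  z term: (-2×0.0443)² = 0.00784
  x term: (2×0.0947)² = 0.0359
  r term: (1×0.0789)² = 0.00622
Total = 0.0500. Share from x = 0.0359/0.0500 = 0.719.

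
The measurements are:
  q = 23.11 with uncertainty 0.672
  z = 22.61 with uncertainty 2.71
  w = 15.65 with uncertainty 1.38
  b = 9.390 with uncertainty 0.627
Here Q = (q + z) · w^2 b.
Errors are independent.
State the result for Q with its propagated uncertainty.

Let u = q + z = 45.72. δu = √(δq² + δz²) = √(0.452 + 7.34) = 2.79, so δu/u = 0.0611.
Q is then a monomial in u, w, b:
δQ/Q = √((δu/u)² + (2·δw/w)² + (1·δb/b)²) = √(0.00373 + 0.0311 + 0.00446) = 0.198
Q = 105100, so δQ = 0.198 × 105100 = 20800.

105100 ± 20800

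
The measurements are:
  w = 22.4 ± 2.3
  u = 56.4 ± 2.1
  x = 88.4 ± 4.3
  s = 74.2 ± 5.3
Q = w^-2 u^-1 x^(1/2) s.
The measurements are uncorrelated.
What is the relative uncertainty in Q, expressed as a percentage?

For a monomial Q ∝ w^-2, u^-1, x^(1/2), s, fractional errors add in quadrature:
  (-2·δw/w)² = (-2×0.103)² = 0.0422;  (-1·δu/u)² = (-1×0.0372)² = 0.00139;  (½·δx/x)² = (0.5×0.0486)² = 0.000592;  (1·δs/s)² = (1×0.0714)² = 0.00510
δQ/Q = √(0.0493) = 0.222

22.2%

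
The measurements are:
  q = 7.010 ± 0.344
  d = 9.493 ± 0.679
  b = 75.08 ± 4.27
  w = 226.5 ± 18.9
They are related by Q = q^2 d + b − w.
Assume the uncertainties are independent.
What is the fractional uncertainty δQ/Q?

Let p = q^2·d = 466.5. δp/p = √((2·δq/q)² + (1·δd/d)²) = √(0.00963 + 0.00512) = 0.121, so δp = 56.7.
Q = p + b − w: δQ = √(δp² + δb² + δw²) = √(3210 + 18.2 + 357) = 59.9
Q = 315.1, so δQ/Q = 59.9/315.1 = 0.190.

0.190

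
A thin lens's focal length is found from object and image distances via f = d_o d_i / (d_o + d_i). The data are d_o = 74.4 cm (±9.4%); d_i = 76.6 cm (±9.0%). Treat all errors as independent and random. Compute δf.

2.46 cm

∂f/∂d_o = (d_i/(d_o+d_i))² = 0.257;  ∂f/∂d_i = (d_o/(d_o+d_i))² = 0.243
δf = √((∂f/∂d_o · δd_o)² + (∂f/∂d_i · δd_i)²) = √(3.24 + 2.80) = 2.46 cm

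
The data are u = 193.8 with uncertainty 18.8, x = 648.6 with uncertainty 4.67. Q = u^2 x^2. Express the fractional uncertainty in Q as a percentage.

Each factor contributes (exponent × relative error)² to (δQ/Q)²:
  (2·δu/u)² = (2×0.0970)² = 0.0376;  (2·δx/x)² = (2×0.00720)² = 0.000207
δQ/Q = √(0.0378) = 0.195

19.5%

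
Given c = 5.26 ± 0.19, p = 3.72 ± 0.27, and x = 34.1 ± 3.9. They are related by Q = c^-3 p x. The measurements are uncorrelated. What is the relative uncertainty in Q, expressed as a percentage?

Each factor contributes (exponent × relative error)² to (δQ/Q)²:
  (-3·δc/c)² = (-3×0.0361)² = 0.0117;  (1·δp/p)² = (1×0.0726)² = 0.00527;  (1·δx/x)² = (1×0.114)² = 0.0131
δQ/Q = √(0.0301) = 0.173

17.3%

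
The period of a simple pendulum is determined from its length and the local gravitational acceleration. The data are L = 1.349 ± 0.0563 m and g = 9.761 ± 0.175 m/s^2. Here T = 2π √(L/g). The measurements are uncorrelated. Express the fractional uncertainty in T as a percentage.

For a monomial T ∝ L^(1/2), g^(-1/2), fractional errors add in quadrature:
  (½·δL/L)² = (0.5×0.0417)² = 0.000435;  (−½·δg/g)² = (-0.5×0.0179)² = 8.04e-05
δT/T = √(0.000516) = 0.0227

2.27%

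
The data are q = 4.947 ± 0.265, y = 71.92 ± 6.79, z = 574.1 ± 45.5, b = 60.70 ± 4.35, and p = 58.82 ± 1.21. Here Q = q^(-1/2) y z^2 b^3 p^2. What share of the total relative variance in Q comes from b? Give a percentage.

(δQ/Q)² = (−½·δq/q)² + (1·δy/y)² + (2·δz/z)² + (3·δb/b)² + (2·δp/p)²
  q term: (-0.5×0.0536)² = 0.000717
  y term: (1×0.0944)² = 0.00891
  z term: (2×0.0793)² = 0.0251
  b term: (3×0.0717)² = 0.0462
  p term: (2×0.0206)² = 0.00169
Total = 0.0827. Share from b = 0.0462/0.0827 = 0.559.

55.9%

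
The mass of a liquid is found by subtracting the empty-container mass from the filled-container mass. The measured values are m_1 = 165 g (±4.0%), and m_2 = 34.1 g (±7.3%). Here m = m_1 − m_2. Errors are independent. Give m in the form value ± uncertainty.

Each term contributes (cᵢ δxᵢ)² to (δm)²:
  (δm_1)² = 43.6;  (δm_2)² = 6.20
δm = √(49.8) = 7.05 g
m = 131 g.

131 ± 7.05 g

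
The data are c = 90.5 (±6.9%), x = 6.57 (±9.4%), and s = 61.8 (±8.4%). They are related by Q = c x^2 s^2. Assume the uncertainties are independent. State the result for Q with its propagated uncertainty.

(1.49 ± 0.390) × 10^7

Q is a product of powers, so relative uncertainties combine in quadrature:
  (1·δc/c)² = (1×0.0690)² = 0.00476;  (2·δx/x)² = (2×0.0940)² = 0.0353;  (2·δs/s)² = (2×0.0840)² = 0.0282
δQ/Q = √(0.0683) = 0.261
Q = 1.49e+07, so δQ = 0.261 × 1.49e+07 = 3.9e+06.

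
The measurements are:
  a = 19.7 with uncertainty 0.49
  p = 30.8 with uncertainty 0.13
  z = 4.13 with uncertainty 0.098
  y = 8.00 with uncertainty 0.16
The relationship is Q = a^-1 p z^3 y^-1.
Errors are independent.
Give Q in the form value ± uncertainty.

13.8 ± 1.08

Since Q is a product/quotient, work with relative uncertainties:
  (-1·δa/a)² = (-1×0.0249)² = 0.000619;  (1·δp/p)² = (1×0.00422)² = 1.78e-05;  (3·δz/z)² = (3×0.0237)² = 0.00507;  (-1·δy/y)² = (-1×0.0200)² = 0.000400
δQ/Q = √(0.00610) = 0.0781
Q = 13.8, so δQ = 0.0781 × 13.8 = 1.08.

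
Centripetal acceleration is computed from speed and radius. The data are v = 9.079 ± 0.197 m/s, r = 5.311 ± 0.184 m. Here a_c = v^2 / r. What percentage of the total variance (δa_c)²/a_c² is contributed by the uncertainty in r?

38.9%

(δa_c/a_c)² = (2·δv/v)² + (-1·δr/r)²
  v term: (2×0.0217)² = 0.00188
  r term: (-1×0.0346)² = 0.00120
Total = 0.00308. Share from r = 0.00120/0.00308 = 0.389.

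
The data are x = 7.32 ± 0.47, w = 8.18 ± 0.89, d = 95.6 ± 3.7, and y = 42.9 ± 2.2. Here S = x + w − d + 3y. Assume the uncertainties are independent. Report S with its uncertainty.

48.6 ± 7.63

Sums and differences: (δS)² = Σ (cᵢ δxᵢ)².
  (δx)² = 0.221;  (δw)² = 0.792;  (δd)² = 13.7;  (3·δy)² = 43.6
δS = √(58.3) = 7.63
S = 48.6.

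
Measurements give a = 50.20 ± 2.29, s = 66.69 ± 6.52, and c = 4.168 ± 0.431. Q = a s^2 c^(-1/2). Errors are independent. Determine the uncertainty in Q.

Each factor contributes (exponent × relative error)² to (δQ/Q)²:
  (1·δa/a)² = (1×0.0456)² = 0.00208;  (2·δs/s)² = (2×0.0978)² = 0.0382;  (−½·δc/c)² = (-0.5×0.103)² = 0.00267
δQ/Q = √(0.0430) = 0.207
Q = 109400, so δQ = 0.207 × 109400 = 22700.

22700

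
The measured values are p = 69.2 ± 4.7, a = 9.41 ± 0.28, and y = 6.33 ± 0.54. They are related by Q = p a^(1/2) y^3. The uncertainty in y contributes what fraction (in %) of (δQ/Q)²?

93.1%

(δQ/Q)² = (1·δp/p)² + (½·δa/a)² + (3·δy/y)²
  p term: (1×0.0679)² = 0.00461
  a term: (0.5×0.0298)² = 0.000221
  y term: (3×0.0853)² = 0.0655
Total = 0.0703. Share from y = 0.0655/0.0703 = 0.931.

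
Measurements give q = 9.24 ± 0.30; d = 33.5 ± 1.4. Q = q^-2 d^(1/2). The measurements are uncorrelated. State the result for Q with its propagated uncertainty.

Each factor contributes (exponent × relative error)² to (δQ/Q)²:
  (-2·δq/q)² = (-2×0.0325)² = 0.00422;  (½·δd/d)² = (0.5×0.0418)² = 0.000437
δQ/Q = √(0.00465) = 0.0682
Q = 0.0678, so δQ = 0.0682 × 0.0678 = 0.00462.

0.0678 ± 0.00462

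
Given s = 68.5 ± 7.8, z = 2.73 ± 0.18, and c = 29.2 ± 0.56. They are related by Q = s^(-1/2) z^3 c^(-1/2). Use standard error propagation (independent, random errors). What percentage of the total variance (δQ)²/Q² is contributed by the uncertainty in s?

(δQ/Q)² = (−½·δs/s)² + (3·δz/z)² + (−½·δc/c)²
  s term: (-0.5×0.114)² = 0.00324
  z term: (3×0.0659)² = 0.0391
  c term: (-0.5×0.0192)² = 9.19e-05
Total = 0.0425. Share from s = 0.00324/0.0425 = 0.0763.

7.63%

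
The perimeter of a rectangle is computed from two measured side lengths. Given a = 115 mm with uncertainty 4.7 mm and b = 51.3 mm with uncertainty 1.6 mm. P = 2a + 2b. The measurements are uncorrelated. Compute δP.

Each term contributes (cᵢ δxᵢ)² to (δP)²:
  (2·δa)² = 88.4;  (2·δb)² = 10.2
δP = √(98.6) = 9.93 mm

9.93 mm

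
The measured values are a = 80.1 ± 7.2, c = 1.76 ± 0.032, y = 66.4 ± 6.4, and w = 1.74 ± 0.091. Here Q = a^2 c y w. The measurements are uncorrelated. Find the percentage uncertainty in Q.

Q is a product of powers, so relative uncertainties combine in quadrature:
  (2·δa/a)² = (2×0.0899)² = 0.0323;  (1·δc/c)² = (1×0.0182)² = 0.000331;  (1·δy/y)² = (1×0.0964)² = 0.00929;  (1·δw/w)² = (1×0.0523)² = 0.00274
δQ/Q = √(0.0447) = 0.211

21.1%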